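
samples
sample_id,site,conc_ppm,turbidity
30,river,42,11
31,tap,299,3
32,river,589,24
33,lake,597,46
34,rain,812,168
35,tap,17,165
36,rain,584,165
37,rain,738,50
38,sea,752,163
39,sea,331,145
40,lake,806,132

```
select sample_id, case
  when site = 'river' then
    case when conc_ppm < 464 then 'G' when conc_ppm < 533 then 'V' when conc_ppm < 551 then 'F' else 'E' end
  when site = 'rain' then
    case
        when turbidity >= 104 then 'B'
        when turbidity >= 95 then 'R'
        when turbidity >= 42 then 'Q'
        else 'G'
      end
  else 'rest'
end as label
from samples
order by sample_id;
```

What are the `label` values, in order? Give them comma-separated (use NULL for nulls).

sample_id=30: site='river' → inner[conc_ppm < 464] → G
sample_id=31: site='tap' → outer ELSE → rest
sample_id=32: site='river' → inner[ELSE] → E
sample_id=33: site='lake' → outer ELSE → rest
sample_id=34: site='rain' → inner[turbidity >= 104] → B
sample_id=35: site='tap' → outer ELSE → rest
sample_id=36: site='rain' → inner[turbidity >= 104] → B
sample_id=37: site='rain' → inner[turbidity >= 42] → Q
sample_id=38: site='sea' → outer ELSE → rest
sample_id=39: site='sea' → outer ELSE → rest
sample_id=40: site='lake' → outer ELSE → rest

G, rest, E, rest, B, rest, B, Q, rest, rest, rest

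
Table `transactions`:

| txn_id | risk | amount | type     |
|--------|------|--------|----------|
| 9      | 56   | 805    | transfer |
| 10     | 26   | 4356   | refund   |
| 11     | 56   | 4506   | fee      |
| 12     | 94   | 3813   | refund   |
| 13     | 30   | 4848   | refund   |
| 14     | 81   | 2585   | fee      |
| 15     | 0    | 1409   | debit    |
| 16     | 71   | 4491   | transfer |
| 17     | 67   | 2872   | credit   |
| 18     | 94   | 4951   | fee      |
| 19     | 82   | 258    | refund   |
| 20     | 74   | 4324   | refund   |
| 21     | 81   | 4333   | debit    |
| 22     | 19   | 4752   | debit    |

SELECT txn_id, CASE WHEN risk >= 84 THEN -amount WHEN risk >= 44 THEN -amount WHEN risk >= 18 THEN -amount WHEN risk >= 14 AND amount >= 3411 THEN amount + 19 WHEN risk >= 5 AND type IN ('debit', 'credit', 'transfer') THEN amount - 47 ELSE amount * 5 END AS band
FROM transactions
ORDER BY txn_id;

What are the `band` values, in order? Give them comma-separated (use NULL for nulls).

-805, -4356, -4506, -3813, -4848, -2585, 7045, -4491, -2872, -4951, -258, -4324, -4333, -4752

txn_id=9: risk >= 44 → -805
txn_id=10: risk >= 18 → -4356
txn_id=11: risk >= 44 → -4506
txn_id=12: risk >= 84 → -3813
txn_id=13: risk >= 18 → -4848
txn_id=14: risk >= 44 → -2585
txn_id=15: ELSE → 7045
txn_id=16: risk >= 44 → -4491
txn_id=17: risk >= 44 → -2872
txn_id=18: risk >= 84 → -4951
txn_id=19: risk >= 44 → -258
txn_id=20: risk >= 44 → -4324
txn_id=21: risk >= 44 → -4333
txn_id=22: risk >= 18 → -4752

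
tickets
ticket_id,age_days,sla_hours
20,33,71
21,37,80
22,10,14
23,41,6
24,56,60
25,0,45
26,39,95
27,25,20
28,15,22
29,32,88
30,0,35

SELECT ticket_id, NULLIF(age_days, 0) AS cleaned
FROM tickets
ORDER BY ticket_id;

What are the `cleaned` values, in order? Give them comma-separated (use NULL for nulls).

ticket_id=20: age_days=33 vs 0: differ → 33
ticket_id=21: age_days=37 vs 0: differ → 37
ticket_id=22: age_days=10 vs 0: differ → 10
ticket_id=23: age_days=41 vs 0: differ → 41
ticket_id=24: age_days=56 vs 0: differ → 56
ticket_id=25: age_days=0 vs 0: equal → NULL
ticket_id=26: age_days=39 vs 0: differ → 39
ticket_id=27: age_days=25 vs 0: differ → 25
ticket_id=28: age_days=15 vs 0: differ → 15
ticket_id=29: age_days=32 vs 0: differ → 32
ticket_id=30: age_days=0 vs 0: equal → NULL

33, 37, 10, 41, 56, NULL, 39, 25, 15, 32, NULL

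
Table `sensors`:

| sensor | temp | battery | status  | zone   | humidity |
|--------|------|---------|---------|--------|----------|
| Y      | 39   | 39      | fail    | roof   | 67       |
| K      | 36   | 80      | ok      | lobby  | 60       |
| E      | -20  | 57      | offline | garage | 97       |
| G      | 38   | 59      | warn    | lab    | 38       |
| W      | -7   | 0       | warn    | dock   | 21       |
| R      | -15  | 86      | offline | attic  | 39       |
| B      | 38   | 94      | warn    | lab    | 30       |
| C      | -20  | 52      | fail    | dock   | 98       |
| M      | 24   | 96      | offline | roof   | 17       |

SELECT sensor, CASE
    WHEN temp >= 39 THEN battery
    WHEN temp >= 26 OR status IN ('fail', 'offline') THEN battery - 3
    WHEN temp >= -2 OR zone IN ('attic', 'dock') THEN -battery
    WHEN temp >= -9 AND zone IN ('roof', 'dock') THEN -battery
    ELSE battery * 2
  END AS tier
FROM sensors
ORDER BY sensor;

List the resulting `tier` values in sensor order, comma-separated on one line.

91, 49, 54, 56, 77, 93, 83, 0, 39

sensor=B: temp >= 26 OR status IN ('fail', 'offline') → 91
sensor=C: temp >= 26 OR status IN ('fail', 'offline') → 49
sensor=E: temp >= 26 OR status IN ('fail', 'offline') → 54
sensor=G: temp >= 26 OR status IN ('fail', 'offline') → 56
sensor=K: temp >= 26 OR status IN ('fail', 'offline') → 77
sensor=M: temp >= 26 OR status IN ('fail', 'offline') → 93
sensor=R: temp >= 26 OR status IN ('fail', 'offline') → 83
sensor=W: temp >= -2 OR zone IN ('attic', 'dock') → 0
sensor=Y: temp >= 39 → 39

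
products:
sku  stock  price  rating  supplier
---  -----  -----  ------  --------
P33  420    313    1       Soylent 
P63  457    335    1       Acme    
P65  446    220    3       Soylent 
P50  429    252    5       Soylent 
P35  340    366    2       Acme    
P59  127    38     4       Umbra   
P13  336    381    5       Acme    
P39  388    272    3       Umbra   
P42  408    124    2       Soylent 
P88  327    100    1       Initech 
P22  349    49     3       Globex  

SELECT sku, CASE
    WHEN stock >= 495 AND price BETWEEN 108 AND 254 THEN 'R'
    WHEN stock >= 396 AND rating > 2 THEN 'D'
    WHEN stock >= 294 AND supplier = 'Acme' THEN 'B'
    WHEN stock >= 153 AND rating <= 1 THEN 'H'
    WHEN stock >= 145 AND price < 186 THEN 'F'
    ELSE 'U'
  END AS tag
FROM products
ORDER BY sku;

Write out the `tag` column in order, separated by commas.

sku=P13: stock >= 294 AND supplier = 'Acme' → B
sku=P22: stock >= 145 AND price < 186 → F
sku=P33: stock >= 153 AND rating <= 1 → H
sku=P35: stock >= 294 AND supplier = 'Acme' → B
sku=P39: ELSE → U
sku=P42: stock >= 145 AND price < 186 → F
sku=P50: stock >= 396 AND rating > 2 → D
sku=P59: ELSE → U
sku=P63: stock >= 294 AND supplier = 'Acme' → B
sku=P65: stock >= 396 AND rating > 2 → D
sku=P88: stock >= 153 AND rating <= 1 → H

B, F, H, B, U, F, D, U, B, D, H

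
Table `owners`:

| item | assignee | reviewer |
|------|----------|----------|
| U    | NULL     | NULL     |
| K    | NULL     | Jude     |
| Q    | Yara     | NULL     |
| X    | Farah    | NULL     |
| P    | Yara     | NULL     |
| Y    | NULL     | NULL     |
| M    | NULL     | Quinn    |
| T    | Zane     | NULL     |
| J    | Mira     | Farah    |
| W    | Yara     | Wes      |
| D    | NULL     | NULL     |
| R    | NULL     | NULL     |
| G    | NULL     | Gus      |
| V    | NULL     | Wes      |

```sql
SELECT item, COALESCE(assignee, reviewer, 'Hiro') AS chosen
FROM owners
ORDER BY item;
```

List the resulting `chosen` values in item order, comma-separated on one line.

Hiro, Gus, Mira, Jude, Quinn, Yara, Yara, Hiro, Zane, Hiro, Wes, Yara, Farah, Hiro

item=D: assignee=NULL, reviewer=NULL, → literal Hiro → Hiro
item=G: assignee=NULL, reviewer=Gus → Gus
item=J: assignee=Mira → Mira
item=K: assignee=NULL, reviewer=Jude → Jude
item=M: assignee=NULL, reviewer=Quinn → Quinn
item=P: assignee=Yara → Yara
item=Q: assignee=Yara → Yara
item=R: assignee=NULL, reviewer=NULL, → literal Hiro → Hiro
item=T: assignee=Zane → Zane
item=U: assignee=NULL, reviewer=NULL, → literal Hiro → Hiro
item=V: assignee=NULL, reviewer=Wes → Wes
item=W: assignee=Yara → Yara
item=X: assignee=Farah → Farah
item=Y: assignee=NULL, reviewer=NULL, → literal Hiro → Hiro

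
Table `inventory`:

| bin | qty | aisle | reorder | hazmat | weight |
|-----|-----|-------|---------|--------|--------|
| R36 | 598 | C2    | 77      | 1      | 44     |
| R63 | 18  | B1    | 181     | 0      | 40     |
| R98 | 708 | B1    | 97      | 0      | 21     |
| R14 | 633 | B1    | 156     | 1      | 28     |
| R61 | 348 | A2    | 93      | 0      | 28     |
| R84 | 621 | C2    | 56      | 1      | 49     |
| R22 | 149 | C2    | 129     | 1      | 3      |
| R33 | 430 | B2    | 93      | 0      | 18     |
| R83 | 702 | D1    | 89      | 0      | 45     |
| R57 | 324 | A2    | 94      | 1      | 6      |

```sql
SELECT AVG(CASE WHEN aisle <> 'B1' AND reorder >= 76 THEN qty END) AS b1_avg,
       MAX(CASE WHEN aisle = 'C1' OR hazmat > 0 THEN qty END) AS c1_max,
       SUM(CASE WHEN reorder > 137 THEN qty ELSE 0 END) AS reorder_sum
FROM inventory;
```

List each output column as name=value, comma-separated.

b1_avg=425.1666666667, c1_max=633, reorder_sum=651

[b1_avg: aisle <> 'B1' AND reorder >= 76]
bin=R36: ✓ → 598
bin=R63: ✗
bin=R98: ✗
bin=R14: ✗
bin=R61: ✓ → 348
bin=R84: ✗
bin=R22: ✓ → 149
bin=R33: ✓ → 430
bin=R83: ✓ → 702
bin=R57: ✓ → 324
b1_avg = (598 + 348 + 149 + 430 + 702 + 324) / 6 = 425.1666666667
—
[c1_max: aisle = 'C1' OR hazmat > 0]
bin=R36: ✓ → 598
bin=R63: ✗
bin=R98: ✗
bin=R14: ✓ → 633
bin=R61: ✗
bin=R84: ✓ → 621
bin=R22: ✓ → 149
bin=R33: ✗
bin=R83: ✗
bin=R57: ✓ → 324
c1_max = MAX(598, 633, 621, 149, 324) = 633
—
[reorder_sum: reorder > 137]
bin=R36: ✗
bin=R63: ✓ → 18
bin=R98: ✗
bin=R14: ✓ → 633
bin=R61: ✗
bin=R84: ✗
bin=R22: ✗
bin=R33: ✗
bin=R83: ✗
bin=R57: ✗
reorder_sum = 18 + 633 = 651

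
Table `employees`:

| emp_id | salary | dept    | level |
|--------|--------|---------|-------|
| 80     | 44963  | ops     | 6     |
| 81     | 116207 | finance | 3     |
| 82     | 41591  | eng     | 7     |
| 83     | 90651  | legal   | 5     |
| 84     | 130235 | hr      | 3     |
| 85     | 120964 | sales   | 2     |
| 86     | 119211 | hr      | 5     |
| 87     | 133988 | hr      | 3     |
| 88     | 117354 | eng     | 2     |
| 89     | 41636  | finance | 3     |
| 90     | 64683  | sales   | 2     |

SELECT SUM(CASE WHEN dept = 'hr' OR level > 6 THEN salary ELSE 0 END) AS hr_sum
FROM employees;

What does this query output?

emp_id=80: ✗
emp_id=81: ✗
emp_id=82: ✓ → 41591
emp_id=83: ✗
emp_id=84: ✓ → 130235
emp_id=85: ✗
emp_id=86: ✓ → 119211
emp_id=87: ✓ → 133988
emp_id=88: ✗
emp_id=89: ✗
emp_id=90: ✗
hr_sum = 41591 + 130235 + 119211 + 133988 = 425025

425025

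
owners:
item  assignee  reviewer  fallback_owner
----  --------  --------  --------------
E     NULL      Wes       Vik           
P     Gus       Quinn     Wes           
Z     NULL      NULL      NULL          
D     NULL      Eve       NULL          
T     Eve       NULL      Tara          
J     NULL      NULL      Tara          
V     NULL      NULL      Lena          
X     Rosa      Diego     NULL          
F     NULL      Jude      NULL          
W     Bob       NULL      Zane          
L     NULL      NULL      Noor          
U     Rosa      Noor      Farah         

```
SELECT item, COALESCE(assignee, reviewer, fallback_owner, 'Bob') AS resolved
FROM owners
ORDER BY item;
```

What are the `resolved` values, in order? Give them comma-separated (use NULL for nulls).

item=D: assignee=NULL, reviewer=Eve → Eve
item=E: assignee=NULL, reviewer=Wes → Wes
item=F: assignee=NULL, reviewer=Jude → Jude
item=J: assignee=NULL, reviewer=NULL, fallback_owner=Tara → Tara
item=L: assignee=NULL, reviewer=NULL, fallback_owner=Noor → Noor
item=P: assignee=Gus → Gus
item=T: assignee=Eve → Eve
item=U: assignee=Rosa → Rosa
item=V: assignee=NULL, reviewer=NULL, fallback_owner=Lena → Lena
item=W: assignee=Bob → Bob
item=X: assignee=Rosa → Rosa
item=Z: assignee=NULL, reviewer=NULL, fallback_owner=NULL, → literal Bob → Bob

Eve, Wes, Jude, Tara, Noor, Gus, Eve, Rosa, Lena, Bob, Rosa, Bob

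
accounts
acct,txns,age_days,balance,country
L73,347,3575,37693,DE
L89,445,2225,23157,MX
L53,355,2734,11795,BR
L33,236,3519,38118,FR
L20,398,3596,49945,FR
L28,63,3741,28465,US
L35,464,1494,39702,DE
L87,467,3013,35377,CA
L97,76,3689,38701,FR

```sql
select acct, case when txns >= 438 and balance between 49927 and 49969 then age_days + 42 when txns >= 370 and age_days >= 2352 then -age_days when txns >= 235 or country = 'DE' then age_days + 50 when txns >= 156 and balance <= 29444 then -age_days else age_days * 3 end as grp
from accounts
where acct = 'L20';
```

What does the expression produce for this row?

-3596

acct = L20: txns=398, age_days=3596, balance=49945, country=FR.
txns >= 438 and balance between 49927 and 49969 → false
txns >= 370 and age_days >= 2352 → true → -3596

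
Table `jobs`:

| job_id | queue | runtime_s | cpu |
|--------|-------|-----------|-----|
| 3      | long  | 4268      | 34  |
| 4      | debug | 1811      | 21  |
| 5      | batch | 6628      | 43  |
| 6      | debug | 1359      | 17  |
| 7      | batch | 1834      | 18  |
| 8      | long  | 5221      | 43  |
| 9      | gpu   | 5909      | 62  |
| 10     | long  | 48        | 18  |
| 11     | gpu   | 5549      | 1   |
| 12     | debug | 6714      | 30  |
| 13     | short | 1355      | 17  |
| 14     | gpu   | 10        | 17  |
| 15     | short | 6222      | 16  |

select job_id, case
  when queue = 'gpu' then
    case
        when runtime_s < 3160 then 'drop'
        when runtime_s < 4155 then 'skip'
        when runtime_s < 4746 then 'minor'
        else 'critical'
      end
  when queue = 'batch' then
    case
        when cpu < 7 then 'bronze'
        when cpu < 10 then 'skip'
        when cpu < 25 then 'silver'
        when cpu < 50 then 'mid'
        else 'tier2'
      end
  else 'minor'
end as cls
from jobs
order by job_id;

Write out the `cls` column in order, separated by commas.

minor, minor, mid, minor, silver, minor, critical, minor, critical, minor, minor, drop, minor

job_id=3: queue='long' → outer ELSE → minor
job_id=4: queue='debug' → outer ELSE → minor
job_id=5: queue='batch' → inner[cpu < 50] → mid
job_id=6: queue='debug' → outer ELSE → minor
job_id=7: queue='batch' → inner[cpu < 25] → silver
job_id=8: queue='long' → outer ELSE → minor
job_id=9: queue='gpu' → inner[ELSE] → critical
job_id=10: queue='long' → outer ELSE → minor
job_id=11: queue='gpu' → inner[ELSE] → critical
job_id=12: queue='debug' → outer ELSE → minor
job_id=13: queue='short' → outer ELSE → minor
job_id=14: queue='gpu' → inner[runtime_s < 3160] → drop
job_id=15: queue='short' → outer ELSE → minor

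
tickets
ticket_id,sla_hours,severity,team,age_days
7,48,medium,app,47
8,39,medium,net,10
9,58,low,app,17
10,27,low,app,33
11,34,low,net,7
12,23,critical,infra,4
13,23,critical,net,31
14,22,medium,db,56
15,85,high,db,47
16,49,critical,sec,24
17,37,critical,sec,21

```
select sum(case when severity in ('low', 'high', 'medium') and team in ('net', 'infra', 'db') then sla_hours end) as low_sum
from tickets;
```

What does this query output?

180

ticket_id=7: ✗
ticket_id=8: ✓ → 39
ticket_id=9: ✗
ticket_id=10: ✗
ticket_id=11: ✓ → 34
ticket_id=12: ✗
ticket_id=13: ✗
ticket_id=14: ✓ → 22
ticket_id=15: ✓ → 85
ticket_id=16: ✗
ticket_id=17: ✗
low_sum = 39 + 34 + 22 + 85 = 180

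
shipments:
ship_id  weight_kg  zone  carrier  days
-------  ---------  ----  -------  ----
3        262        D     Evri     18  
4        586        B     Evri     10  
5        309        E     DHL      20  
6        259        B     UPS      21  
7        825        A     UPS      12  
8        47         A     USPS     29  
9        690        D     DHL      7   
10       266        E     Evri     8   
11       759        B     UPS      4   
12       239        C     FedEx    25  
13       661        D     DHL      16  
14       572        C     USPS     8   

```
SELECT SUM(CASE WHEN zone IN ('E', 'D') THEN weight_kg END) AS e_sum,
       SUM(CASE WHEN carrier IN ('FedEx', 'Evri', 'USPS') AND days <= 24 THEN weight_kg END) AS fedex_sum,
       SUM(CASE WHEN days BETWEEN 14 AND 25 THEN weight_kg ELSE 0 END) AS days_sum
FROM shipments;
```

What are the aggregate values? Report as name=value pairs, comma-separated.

e_sum=2188, fedex_sum=1686, days_sum=1730

[e_sum: zone IN ('E', 'D')]
ship_id=3: ✓ → 262
ship_id=4: ✗
ship_id=5: ✓ → 309
ship_id=6: ✗
ship_id=7: ✗
ship_id=8: ✗
ship_id=9: ✓ → 690
ship_id=10: ✓ → 266
ship_id=11: ✗
ship_id=12: ✗
ship_id=13: ✓ → 661
ship_id=14: ✗
e_sum = 262 + 309 + 690 + 266 + 661 = 2188
—
[fedex_sum: carrier IN ('FedEx', 'Evri', 'USPS') AND days <= 24]
ship_id=3: ✓ → 262
ship_id=4: ✓ → 586
ship_id=5: ✗
ship_id=6: ✗
ship_id=7: ✗
ship_id=8: ✗
ship_id=9: ✗
ship_id=10: ✓ → 266
ship_id=11: ✗
ship_id=12: ✗
ship_id=13: ✗
ship_id=14: ✓ → 572
fedex_sum = 262 + 586 + 266 + 572 = 1686
—
[days_sum: days BETWEEN 14 AND 25]
ship_id=3: ✓ → 262
ship_id=4: ✗
ship_id=5: ✓ → 309
ship_id=6: ✓ → 259
ship_id=7: ✗
ship_id=8: ✗
ship_id=9: ✗
ship_id=10: ✗
ship_id=11: ✗
ship_id=12: ✓ → 239
ship_id=13: ✓ → 661
ship_id=14: ✗
days_sum = 262 + 309 + 259 + 239 + 661 = 1730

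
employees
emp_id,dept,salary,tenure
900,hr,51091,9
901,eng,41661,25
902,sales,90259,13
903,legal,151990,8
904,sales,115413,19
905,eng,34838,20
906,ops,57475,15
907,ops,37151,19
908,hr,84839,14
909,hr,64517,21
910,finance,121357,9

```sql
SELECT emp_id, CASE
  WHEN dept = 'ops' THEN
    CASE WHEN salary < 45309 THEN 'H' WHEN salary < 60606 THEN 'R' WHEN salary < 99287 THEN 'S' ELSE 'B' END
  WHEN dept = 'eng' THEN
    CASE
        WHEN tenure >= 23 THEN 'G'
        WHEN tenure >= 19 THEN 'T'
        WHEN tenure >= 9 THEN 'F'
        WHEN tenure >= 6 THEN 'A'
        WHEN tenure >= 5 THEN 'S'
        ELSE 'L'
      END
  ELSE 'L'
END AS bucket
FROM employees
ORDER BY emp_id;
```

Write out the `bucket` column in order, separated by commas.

emp_id=900: dept='hr' → outer ELSE → L
emp_id=901: dept='eng' → inner[tenure >= 23] → G
emp_id=902: dept='sales' → outer ELSE → L
emp_id=903: dept='legal' → outer ELSE → L
emp_id=904: dept='sales' → outer ELSE → L
emp_id=905: dept='eng' → inner[tenure >= 19] → T
emp_id=906: dept='ops' → inner[salary < 60606] → R
emp_id=907: dept='ops' → inner[salary < 45309] → H
emp_id=908: dept='hr' → outer ELSE → L
emp_id=909: dept='hr' → outer ELSE → L
emp_id=910: dept='finance' → outer ELSE → L

L, G, L, L, L, T, R, H, L, L, L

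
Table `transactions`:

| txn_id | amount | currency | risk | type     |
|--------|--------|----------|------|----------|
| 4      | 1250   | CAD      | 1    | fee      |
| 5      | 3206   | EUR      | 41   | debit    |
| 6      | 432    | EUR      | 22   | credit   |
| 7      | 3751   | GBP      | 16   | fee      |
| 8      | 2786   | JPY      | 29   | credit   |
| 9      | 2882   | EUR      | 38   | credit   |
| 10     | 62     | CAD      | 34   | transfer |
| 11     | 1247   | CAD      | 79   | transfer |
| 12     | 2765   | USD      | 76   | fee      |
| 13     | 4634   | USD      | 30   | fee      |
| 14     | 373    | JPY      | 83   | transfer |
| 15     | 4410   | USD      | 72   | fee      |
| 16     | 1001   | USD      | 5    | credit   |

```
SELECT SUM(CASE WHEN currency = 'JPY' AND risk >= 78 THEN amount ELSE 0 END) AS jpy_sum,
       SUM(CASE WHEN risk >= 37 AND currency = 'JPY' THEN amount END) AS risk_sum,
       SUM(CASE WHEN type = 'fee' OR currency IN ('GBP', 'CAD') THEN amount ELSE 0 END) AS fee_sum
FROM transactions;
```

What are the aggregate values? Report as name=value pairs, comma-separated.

jpy_sum=373, risk_sum=373, fee_sum=18119

[jpy_sum: currency = 'JPY' AND risk >= 78]
txn_id=4: ✗
txn_id=5: ✗
txn_id=6: ✗
txn_id=7: ✗
txn_id=8: ✗
txn_id=9: ✗
txn_id=10: ✗
txn_id=11: ✗
txn_id=12: ✗
txn_id=13: ✗
txn_id=14: ✓ → 373
txn_id=15: ✗
txn_id=16: ✗
jpy_sum = 373
—
[risk_sum: risk >= 37 AND currency = 'JPY']
txn_id=4: ✗
txn_id=5: ✗
txn_id=6: ✗
txn_id=7: ✗
txn_id=8: ✗
txn_id=9: ✗
txn_id=10: ✗
txn_id=11: ✗
txn_id=12: ✗
txn_id=13: ✗
txn_id=14: ✓ → 373
txn_id=15: ✗
txn_id=16: ✗
risk_sum = 373
—
[fee_sum: type = 'fee' OR currency IN ('GBP', 'CAD')]
txn_id=4: ✓ → 1250
txn_id=5: ✗
txn_id=6: ✗
txn_id=7: ✓ → 3751
txn_id=8: ✗
txn_id=9: ✗
txn_id=10: ✓ → 62
txn_id=11: ✓ → 1247
txn_id=12: ✓ → 2765
txn_id=13: ✓ → 4634
txn_id=14: ✗
txn_id=15: ✓ → 4410
txn_id=16: ✗
fee_sum = 1250 + 3751 + 62 + 1247 + 2765 + 4634 + 4410 = 18119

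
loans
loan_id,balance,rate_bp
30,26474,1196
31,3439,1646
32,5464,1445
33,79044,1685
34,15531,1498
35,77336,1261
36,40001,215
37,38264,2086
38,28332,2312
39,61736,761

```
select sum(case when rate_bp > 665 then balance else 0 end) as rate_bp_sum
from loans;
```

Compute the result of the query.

loan_id=30: ✓ → 26474
loan_id=31: ✓ → 3439
loan_id=32: ✓ → 5464
loan_id=33: ✓ → 79044
loan_id=34: ✓ → 15531
loan_id=35: ✓ → 77336
loan_id=36: ✗
loan_id=37: ✓ → 38264
loan_id=38: ✓ → 28332
loan_id=39: ✓ → 61736
rate_bp_sum = 26474 + 3439 + 5464 + 79044 + 15531 + 77336 + 38264 + 28332 + 61736 = 335620

335620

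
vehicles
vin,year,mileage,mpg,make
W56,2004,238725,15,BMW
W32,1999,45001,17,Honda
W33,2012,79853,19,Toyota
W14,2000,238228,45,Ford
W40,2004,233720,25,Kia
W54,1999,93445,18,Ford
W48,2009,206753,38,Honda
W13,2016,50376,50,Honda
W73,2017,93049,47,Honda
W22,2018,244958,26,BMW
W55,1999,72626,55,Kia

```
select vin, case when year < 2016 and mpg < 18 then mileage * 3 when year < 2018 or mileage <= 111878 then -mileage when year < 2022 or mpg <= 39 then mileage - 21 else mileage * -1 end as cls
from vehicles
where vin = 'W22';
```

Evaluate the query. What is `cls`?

vin = W22: year=2018, mileage=244958, mpg=26, make=BMW.
year < 2016 and mpg < 18 → false
year < 2018 or mileage <= 111878 → false
year < 2022 or mpg <= 39 → true → 244937

244937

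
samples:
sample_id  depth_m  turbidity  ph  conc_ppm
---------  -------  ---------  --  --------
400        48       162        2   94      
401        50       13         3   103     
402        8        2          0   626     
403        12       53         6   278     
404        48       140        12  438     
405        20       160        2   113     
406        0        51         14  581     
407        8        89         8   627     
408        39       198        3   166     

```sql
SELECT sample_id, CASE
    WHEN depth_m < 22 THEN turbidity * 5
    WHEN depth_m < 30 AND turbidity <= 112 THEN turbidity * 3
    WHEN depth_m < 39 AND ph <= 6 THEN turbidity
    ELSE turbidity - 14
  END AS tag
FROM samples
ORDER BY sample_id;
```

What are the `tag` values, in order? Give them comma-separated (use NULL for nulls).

148, -1, 10, 265, 126, 800, 255, 445, 184

sample_id=400: ELSE → 148
sample_id=401: ELSE → -1
sample_id=402: depth_m < 22 → 10
sample_id=403: depth_m < 22 → 265
sample_id=404: ELSE → 126
sample_id=405: depth_m < 22 → 800
sample_id=406: depth_m < 22 → 255
sample_id=407: depth_m < 22 → 445
sample_id=408: ELSE → 184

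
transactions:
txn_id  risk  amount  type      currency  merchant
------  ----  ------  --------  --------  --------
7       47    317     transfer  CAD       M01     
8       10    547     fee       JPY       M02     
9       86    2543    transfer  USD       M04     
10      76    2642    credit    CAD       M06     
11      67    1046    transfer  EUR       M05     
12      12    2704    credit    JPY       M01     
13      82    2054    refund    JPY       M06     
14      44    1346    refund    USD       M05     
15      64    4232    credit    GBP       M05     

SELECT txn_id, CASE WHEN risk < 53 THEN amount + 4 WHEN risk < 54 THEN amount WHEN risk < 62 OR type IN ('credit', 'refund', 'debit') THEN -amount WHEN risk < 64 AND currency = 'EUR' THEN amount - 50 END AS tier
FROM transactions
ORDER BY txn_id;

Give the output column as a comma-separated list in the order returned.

321, 551, NULL, -2642, NULL, 2708, -2054, 1350, -4232

txn_id=7: risk < 53 → 321
txn_id=8: risk < 53 → 551
txn_id=9: (no match → NULL) → NULL
txn_id=10: risk < 62 OR type IN ('credit', 'refund', 'debit') → -2642
txn_id=11: (no match → NULL) → NULL
txn_id=12: risk < 53 → 2708
txn_id=13: risk < 62 OR type IN ('credit', 'refund', 'debit') → -2054
txn_id=14: risk < 53 → 1350
txn_id=15: risk < 62 OR type IN ('credit', 'refund', 'debit') → -4232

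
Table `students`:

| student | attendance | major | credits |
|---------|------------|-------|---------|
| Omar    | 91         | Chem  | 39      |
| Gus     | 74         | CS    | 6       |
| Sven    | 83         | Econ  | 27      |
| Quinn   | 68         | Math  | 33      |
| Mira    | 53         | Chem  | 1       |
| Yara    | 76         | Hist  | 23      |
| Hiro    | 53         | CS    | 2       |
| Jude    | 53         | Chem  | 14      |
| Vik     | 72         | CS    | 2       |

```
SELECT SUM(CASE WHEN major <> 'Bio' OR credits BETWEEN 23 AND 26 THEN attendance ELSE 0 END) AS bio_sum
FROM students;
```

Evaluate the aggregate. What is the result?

student=Omar: ✓ → 91
student=Gus: ✓ → 74
student=Sven: ✓ → 83
student=Quinn: ✓ → 68
student=Mira: ✓ → 53
student=Yara: ✓ → 76
student=Hiro: ✓ → 53
student=Jude: ✓ → 53
student=Vik: ✓ → 72
bio_sum = 91 + 74 + 83 + 68 + 53 + 76 + 53 + 53 + 72 = 623

623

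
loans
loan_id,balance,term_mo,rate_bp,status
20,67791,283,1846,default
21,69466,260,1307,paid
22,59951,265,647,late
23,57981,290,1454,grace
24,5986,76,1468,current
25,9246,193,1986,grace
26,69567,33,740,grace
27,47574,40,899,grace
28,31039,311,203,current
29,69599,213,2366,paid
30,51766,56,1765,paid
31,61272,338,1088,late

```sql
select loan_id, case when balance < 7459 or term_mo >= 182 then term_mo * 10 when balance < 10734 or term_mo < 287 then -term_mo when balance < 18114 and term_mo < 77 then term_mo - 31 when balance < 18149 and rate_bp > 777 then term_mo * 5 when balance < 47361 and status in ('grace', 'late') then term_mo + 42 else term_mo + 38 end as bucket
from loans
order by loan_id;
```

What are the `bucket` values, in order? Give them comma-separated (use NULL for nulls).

2830, 2600, 2650, 2900, 760, 1930, -33, -40, 3110, 2130, -56, 3380

loan_id=20: balance < 7459 or term_mo >= 182 → 2830
loan_id=21: balance < 7459 or term_mo >= 182 → 2600
loan_id=22: balance < 7459 or term_mo >= 182 → 2650
loan_id=23: balance < 7459 or term_mo >= 182 → 2900
loan_id=24: balance < 7459 or term_mo >= 182 → 760
loan_id=25: balance < 7459 or term_mo >= 182 → 1930
loan_id=26: balance < 10734 or term_mo < 287 → -33
loan_id=27: balance < 10734 or term_mo < 287 → -40
loan_id=28: balance < 7459 or term_mo >= 182 → 3110
loan_id=29: balance < 7459 or term_mo >= 182 → 2130
loan_id=30: balance < 10734 or term_mo < 287 → -56
loan_id=31: balance < 7459 or term_mo >= 182 → 3380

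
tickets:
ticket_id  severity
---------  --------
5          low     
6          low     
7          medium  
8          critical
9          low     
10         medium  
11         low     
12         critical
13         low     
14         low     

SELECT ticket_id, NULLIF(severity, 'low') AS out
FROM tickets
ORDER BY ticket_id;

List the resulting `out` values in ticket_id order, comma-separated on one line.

ticket_id=5: severity=low vs low: equal → NULL
ticket_id=6: severity=low vs low: equal → NULL
ticket_id=7: severity=medium vs low: differ → medium
ticket_id=8: severity=critical vs low: differ → critical
ticket_id=9: severity=low vs low: equal → NULL
ticket_id=10: severity=medium vs low: differ → medium
ticket_id=11: severity=low vs low: equal → NULL
ticket_id=12: severity=critical vs low: differ → critical
ticket_id=13: severity=low vs low: equal → NULL
ticket_id=14: severity=low vs low: equal → NULL

NULL, NULL, medium, critical, NULL, medium, NULL, critical, NULL, NULL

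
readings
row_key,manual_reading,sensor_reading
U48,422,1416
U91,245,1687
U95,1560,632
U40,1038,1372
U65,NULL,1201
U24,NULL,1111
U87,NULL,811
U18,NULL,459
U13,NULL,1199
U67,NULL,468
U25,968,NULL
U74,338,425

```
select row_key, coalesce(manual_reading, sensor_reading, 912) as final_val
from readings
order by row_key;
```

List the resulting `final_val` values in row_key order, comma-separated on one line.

1199, 459, 1111, 968, 1038, 422, 1201, 468, 338, 811, 245, 1560

row_key=U13: manual_reading=NULL, sensor_reading=1199 → 1199
row_key=U18: manual_reading=NULL, sensor_reading=459 → 459
row_key=U24: manual_reading=NULL, sensor_reading=1111 → 1111
row_key=U25: manual_reading=968 → 968
row_key=U40: manual_reading=1038 → 1038
row_key=U48: manual_reading=422 → 422
row_key=U65: manual_reading=NULL, sensor_reading=1201 → 1201
row_key=U67: manual_reading=NULL, sensor_reading=468 → 468
row_key=U74: manual_reading=338 → 338
row_key=U87: manual_reading=NULL, sensor_reading=811 → 811
row_key=U91: manual_reading=245 → 245
row_key=U95: manual_reading=1560 → 1560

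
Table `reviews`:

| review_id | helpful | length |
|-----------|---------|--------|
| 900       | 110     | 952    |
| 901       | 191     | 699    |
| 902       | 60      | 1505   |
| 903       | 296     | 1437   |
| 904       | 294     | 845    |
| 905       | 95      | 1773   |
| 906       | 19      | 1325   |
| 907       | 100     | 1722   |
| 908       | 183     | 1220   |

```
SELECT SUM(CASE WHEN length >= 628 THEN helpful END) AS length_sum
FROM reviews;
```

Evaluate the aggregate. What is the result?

review_id=900: ✓ → 110
review_id=901: ✓ → 191
review_id=902: ✓ → 60
review_id=903: ✓ → 296
review_id=904: ✓ → 294
review_id=905: ✓ → 95
review_id=906: ✓ → 19
review_id=907: ✓ → 100
review_id=908: ✓ → 183
length_sum = 110 + 191 + 60 + 296 + 294 + 95 + 19 + 100 + 183 = 1348

1348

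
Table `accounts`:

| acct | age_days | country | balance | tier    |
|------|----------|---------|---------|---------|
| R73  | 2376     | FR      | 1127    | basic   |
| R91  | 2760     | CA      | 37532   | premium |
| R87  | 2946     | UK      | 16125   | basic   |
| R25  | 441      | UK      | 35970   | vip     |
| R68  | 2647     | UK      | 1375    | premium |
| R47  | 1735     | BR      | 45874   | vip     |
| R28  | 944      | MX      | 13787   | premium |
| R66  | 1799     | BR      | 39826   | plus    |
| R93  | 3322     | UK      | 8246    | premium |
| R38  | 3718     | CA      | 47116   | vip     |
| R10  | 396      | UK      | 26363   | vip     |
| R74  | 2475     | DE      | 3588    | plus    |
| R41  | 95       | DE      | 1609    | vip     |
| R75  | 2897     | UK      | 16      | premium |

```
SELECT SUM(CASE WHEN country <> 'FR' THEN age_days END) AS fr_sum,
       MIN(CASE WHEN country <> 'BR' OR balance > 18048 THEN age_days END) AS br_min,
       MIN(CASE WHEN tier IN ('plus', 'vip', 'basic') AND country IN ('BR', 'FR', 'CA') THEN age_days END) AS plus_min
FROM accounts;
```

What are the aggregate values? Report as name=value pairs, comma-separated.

fr_sum=26175, br_min=95, plus_min=1735

[fr_sum: country <> 'FR']
acct=R73: ✗
acct=R91: ✓ → 2760
acct=R87: ✓ → 2946
acct=R25: ✓ → 441
acct=R68: ✓ → 2647
acct=R47: ✓ → 1735
acct=R28: ✓ → 944
acct=R66: ✓ → 1799
acct=R93: ✓ → 3322
acct=R38: ✓ → 3718
acct=R10: ✓ → 396
acct=R74: ✓ → 2475
acct=R41: ✓ → 95
acct=R75: ✓ → 2897
fr_sum = 2760 + 2946 + 441 + 2647 + 1735 + 944 + 1799 + 3322 + 3718 + 396 + 2475 + 95 + 2897 = 26175
—
[br_min: country <> 'BR' OR balance > 18048]
acct=R73: ✓ → 2376
acct=R91: ✓ → 2760
acct=R87: ✓ → 2946
acct=R25: ✓ → 441
acct=R68: ✓ → 2647
acct=R47: ✓ → 1735
acct=R28: ✓ → 944
acct=R66: ✓ → 1799
acct=R93: ✓ → 3322
acct=R38: ✓ → 3718
acct=R10: ✓ → 396
acct=R74: ✓ → 2475
acct=R41: ✓ → 95
acct=R75: ✓ → 2897
br_min = MIN(2376, 2760, 2946, 441, 2647, 1735, 944, 1799, 3322, 3718, 396, 2475, 95, 2897) = 95
—
[plus_min: tier IN ('plus', 'vip', 'basic') AND country IN ('BR', 'FR', 'CA')]
acct=R73: ✓ → 2376
acct=R91: ✗
acct=R87: ✗
acct=R25: ✗
acct=R68: ✗
acct=R47: ✓ → 1735
acct=R28: ✗
acct=R66: ✓ → 1799
acct=R93: ✗
acct=R38: ✓ → 3718
acct=R10: ✗
acct=R74: ✗
acct=R41: ✗
acct=R75: ✗
plus_min = MIN(2376, 1735, 1799, 3718) = 1735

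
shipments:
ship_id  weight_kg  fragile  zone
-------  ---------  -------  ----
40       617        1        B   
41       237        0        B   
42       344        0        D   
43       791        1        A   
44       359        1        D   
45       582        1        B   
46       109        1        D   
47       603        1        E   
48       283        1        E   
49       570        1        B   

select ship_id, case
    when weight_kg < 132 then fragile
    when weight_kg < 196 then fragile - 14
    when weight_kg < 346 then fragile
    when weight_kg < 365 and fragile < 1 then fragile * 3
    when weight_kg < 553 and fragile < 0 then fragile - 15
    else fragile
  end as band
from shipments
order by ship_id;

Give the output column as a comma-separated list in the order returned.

1, 0, 0, 1, 1, 1, 1, 1, 1, 1

ship_id=40: ELSE → 1
ship_id=41: weight_kg < 346 → 0
ship_id=42: weight_kg < 346 → 0
ship_id=43: ELSE → 1
ship_id=44: ELSE → 1
ship_id=45: ELSE → 1
ship_id=46: weight_kg < 132 → 1
ship_id=47: ELSE → 1
ship_id=48: weight_kg < 346 → 1
ship_id=49: ELSE → 1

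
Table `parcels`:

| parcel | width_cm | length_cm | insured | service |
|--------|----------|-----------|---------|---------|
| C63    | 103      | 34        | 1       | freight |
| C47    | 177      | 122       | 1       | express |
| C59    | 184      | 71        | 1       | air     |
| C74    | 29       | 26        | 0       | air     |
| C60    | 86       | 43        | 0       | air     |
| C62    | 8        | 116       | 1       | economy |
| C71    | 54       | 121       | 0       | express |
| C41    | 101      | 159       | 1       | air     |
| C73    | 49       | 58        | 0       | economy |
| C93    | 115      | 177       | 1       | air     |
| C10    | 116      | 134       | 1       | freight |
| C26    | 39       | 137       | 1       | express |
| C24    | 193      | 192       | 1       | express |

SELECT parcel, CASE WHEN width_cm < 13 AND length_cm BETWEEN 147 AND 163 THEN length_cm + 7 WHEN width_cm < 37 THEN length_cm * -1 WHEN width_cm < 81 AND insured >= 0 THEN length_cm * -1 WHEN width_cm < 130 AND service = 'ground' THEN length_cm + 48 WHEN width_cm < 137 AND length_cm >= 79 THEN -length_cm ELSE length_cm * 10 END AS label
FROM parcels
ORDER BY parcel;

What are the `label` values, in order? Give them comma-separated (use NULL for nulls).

-134, 1920, -137, -159, 1220, 710, 430, -116, 340, -121, -58, -26, -177

parcel=C10: width_cm < 137 AND length_cm >= 79 → -134
parcel=C24: ELSE → 1920
parcel=C26: width_cm < 81 AND insured >= 0 → -137
parcel=C41: width_cm < 137 AND length_cm >= 79 → -159
parcel=C47: ELSE → 1220
parcel=C59: ELSE → 710
parcel=C60: ELSE → 430
parcel=C62: width_cm < 37 → -116
parcel=C63: ELSE → 340
parcel=C71: width_cm < 81 AND insured >= 0 → -121
parcel=C73: width_cm < 81 AND insured >= 0 → -58
parcel=C74: width_cm < 37 → -26
parcel=C93: width_cm < 137 AND length_cm >= 79 → -177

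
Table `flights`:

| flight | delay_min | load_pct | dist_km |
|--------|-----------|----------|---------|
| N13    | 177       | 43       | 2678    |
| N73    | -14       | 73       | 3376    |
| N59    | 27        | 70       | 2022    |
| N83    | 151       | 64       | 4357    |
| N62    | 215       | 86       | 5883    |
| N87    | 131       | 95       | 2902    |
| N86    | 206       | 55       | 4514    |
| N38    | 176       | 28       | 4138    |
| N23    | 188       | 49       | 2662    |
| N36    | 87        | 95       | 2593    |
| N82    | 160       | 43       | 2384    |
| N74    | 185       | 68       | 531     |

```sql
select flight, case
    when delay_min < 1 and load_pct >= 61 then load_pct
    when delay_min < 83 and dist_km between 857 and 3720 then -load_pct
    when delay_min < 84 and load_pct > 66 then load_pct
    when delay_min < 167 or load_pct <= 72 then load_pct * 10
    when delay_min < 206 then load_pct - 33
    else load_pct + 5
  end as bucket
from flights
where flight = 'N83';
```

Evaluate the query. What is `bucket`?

640

flight = N83: delay_min=151, load_pct=64, dist_km=4357.
delay_min < 1 and load_pct >= 61 → false
delay_min < 83 and dist_km between 857 and 3720 → false
delay_min < 84 and load_pct > 66 → false
delay_min < 167 or load_pct <= 72 → true → 640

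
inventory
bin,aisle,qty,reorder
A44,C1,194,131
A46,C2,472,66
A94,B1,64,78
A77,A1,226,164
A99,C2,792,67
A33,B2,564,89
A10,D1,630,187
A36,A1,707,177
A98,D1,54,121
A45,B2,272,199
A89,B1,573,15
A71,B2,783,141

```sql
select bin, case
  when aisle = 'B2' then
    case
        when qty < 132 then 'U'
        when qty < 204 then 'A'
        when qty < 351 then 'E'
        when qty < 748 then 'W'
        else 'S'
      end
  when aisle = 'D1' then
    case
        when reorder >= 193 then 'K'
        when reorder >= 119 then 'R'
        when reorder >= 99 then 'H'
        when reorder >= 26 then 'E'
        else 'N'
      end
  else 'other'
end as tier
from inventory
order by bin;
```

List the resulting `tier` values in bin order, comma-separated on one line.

R, W, other, other, E, other, S, other, other, other, R, other

bin=A10: aisle='D1' → inner[reorder >= 119] → R
bin=A33: aisle='B2' → inner[qty < 748] → W
bin=A36: aisle='A1' → outer ELSE → other
bin=A44: aisle='C1' → outer ELSE → other
bin=A45: aisle='B2' → inner[qty < 351] → E
bin=A46: aisle='C2' → outer ELSE → other
bin=A71: aisle='B2' → inner[ELSE] → S
bin=A77: aisle='A1' → outer ELSE → other
bin=A89: aisle='B1' → outer ELSE → other
bin=A94: aisle='B1' → outer ELSE → other
bin=A98: aisle='D1' → inner[reorder >= 119] → R
bin=A99: aisle='C2' → outer ELSE → other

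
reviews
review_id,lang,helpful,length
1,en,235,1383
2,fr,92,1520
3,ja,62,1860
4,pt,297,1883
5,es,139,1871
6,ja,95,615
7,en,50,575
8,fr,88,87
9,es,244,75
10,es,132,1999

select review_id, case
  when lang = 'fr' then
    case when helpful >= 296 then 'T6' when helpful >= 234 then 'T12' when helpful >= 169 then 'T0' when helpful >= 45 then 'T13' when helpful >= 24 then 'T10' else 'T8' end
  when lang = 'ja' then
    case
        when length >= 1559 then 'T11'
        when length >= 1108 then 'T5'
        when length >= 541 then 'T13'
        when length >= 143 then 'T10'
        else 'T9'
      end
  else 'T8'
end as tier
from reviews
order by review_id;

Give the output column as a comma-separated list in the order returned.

T8, T13, T11, T8, T8, T13, T8, T13, T8, T8

review_id=1: lang='en' → outer ELSE → T8
review_id=2: lang='fr' → inner[helpful >= 45] → T13
review_id=3: lang='ja' → inner[length >= 1559] → T11
review_id=4: lang='pt' → outer ELSE → T8
review_id=5: lang='es' → outer ELSE → T8
review_id=6: lang='ja' → inner[length >= 541] → T13
review_id=7: lang='en' → outer ELSE → T8
review_id=8: lang='fr' → inner[helpful >= 45] → T13
review_id=9: lang='es' → outer ELSE → T8
review_id=10: lang='es' → outer ELSE → T8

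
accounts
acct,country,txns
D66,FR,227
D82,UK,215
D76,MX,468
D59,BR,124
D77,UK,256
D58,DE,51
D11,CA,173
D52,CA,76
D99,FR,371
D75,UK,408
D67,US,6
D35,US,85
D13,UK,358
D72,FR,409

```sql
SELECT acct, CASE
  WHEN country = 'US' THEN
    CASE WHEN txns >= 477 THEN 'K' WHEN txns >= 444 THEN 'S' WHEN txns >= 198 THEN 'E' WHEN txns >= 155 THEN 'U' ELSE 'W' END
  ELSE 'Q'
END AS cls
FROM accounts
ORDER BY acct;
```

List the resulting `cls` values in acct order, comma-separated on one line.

acct=D11: country='CA' → outer ELSE → Q
acct=D13: country='UK' → outer ELSE → Q
acct=D35: country='US' → inner[ELSE] → W
acct=D52: country='CA' → outer ELSE → Q
acct=D58: country='DE' → outer ELSE → Q
acct=D59: country='BR' → outer ELSE → Q
acct=D66: country='FR' → outer ELSE → Q
acct=D67: country='US' → inner[ELSE] → W
acct=D72: country='FR' → outer ELSE → Q
acct=D75: country='UK' → outer ELSE → Q
acct=D76: country='MX' → outer ELSE → Q
acct=D77: country='UK' → outer ELSE → Q
acct=D82: country='UK' → outer ELSE → Q
acct=D99: country='FR' → outer ELSE → Q

Q, Q, W, Q, Q, Q, Q, W, Q, Q, Q, Q, Q, Q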